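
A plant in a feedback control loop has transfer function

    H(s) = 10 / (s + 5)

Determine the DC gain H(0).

H(0) = 2

Set s = 0: H(0) = (10) / (5) = 2.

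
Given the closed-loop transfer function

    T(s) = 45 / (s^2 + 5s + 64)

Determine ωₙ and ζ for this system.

Compare the denominator to the standard form s^2 + 2ζωₙs + ωₙ².
ωₙ² = 64, so ωₙ = 8 rad/s.
2ζωₙ = 5, so ζ = 5/(2·8) = 0.3125.
With ζ = 0.3125 the response is underdamped.

ωₙ = 8 rad/s, ζ = 0.3125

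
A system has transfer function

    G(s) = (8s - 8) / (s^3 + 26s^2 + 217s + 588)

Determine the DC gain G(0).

G(0) = -2/147 ≈ -0.01361

Set s = 0: G(0) = (-8) / (588) = -2/147.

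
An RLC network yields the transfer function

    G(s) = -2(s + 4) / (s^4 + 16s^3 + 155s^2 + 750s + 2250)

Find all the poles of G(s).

s = -3 ± 6j, -5 ± 5j

The poles are the roots of the denominator s^4 + 16s^3 + 155s^2 + 750s + 2250 = 0.
No real roots exist; factor into two real quadratics: (s^2 + 6s + 45)(s^2 + 10s + 50) = 0.
Each quadratic gives a conjugate pair via the quadratic formula.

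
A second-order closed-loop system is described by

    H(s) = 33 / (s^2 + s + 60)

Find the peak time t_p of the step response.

t_p ≈ 0.4064 s

Comparing s^2 + s + 60 to s^2 + 2ζωₙs + ωₙ²: ωₙ = √60 ≈ 7.746 rad/s and ζ = 1/(2·√60) ≈ 0.06455.
ζωₙ = 1/2 = 0.5, so ω_d = ωₙ√(1−ζ²) = √(ωₙ² − (ζωₙ)²) = √(60 − 0.5²) = √59.75 ≈ 7.730 rad/s.
t_p = π/ω_d = π/7.730 ≈ 0.4064 s.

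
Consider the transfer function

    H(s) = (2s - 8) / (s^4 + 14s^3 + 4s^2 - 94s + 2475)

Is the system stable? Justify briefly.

The denominator s^4 + 14s^3 + 4s^2 - 94s + 2475 factors as (s + 11)(s + 9)(s^2 - 6s + 25), giving poles at s = -11, -9, 3 + 4j, 3 - 4j.
Since the pole(s) at s = 3 ± 4j lie in the right half-plane, the system is unstable.

unstable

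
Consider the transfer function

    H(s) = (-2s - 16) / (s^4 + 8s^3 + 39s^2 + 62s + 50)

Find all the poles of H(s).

s = -3 ± 4j, -1 ± j

The poles are the roots of the denominator s^4 + 8s^3 + 39s^2 + 62s + 50 = 0.
No real roots exist; factor into two real quadratics: (s^2 + 6s + 25)(s^2 + 2s + 2) = 0.
Each quadratic gives a conjugate pair via the quadratic formula.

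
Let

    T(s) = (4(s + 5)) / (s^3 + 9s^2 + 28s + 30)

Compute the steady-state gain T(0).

Set s = 0: T(0) = (20) / (30) = 2/3.

T(0) = 2/3 ≈ 0.6667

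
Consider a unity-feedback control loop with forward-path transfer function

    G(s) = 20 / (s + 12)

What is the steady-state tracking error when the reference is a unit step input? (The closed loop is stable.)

G(s) has no poles at the origin.
This is a Type 0 system. Kp = lim_{s→0} G(s) = 20/12 = 5/3.
e_ss = 1/(1 + Kp) = 1/(1 + 5/3) = 3/8 ≈ 0.3750.

e_ss = 0.3750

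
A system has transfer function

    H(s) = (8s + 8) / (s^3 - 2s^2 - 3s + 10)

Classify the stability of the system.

unstable

The denominator s^3 - 2s^2 - 3s + 10 factors as (s + 2)(s^2 - 4s + 5), giving poles at s = -2, 2 ± j.
Since the pole(s) at s = 2 ± j lie in the right half-plane, the system is unstable.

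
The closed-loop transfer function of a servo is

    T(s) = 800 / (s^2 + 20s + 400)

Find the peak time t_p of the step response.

t_p ≈ 0.1814 s

Comparing s^2 + 20s + 400 to s^2 + 2ζωₙs + ωₙ²: ωₙ = 20 rad/s and ζ = 20/(2·20) = 0.5.
ζωₙ = 20/2 = 10, so ω_d = ωₙ√(1−ζ²) = √(ωₙ² − (ζωₙ)²) = √(400 − 10²) = √300 ≈ 17.32 rad/s.
t_p = π/ω_d = π/17.32 ≈ 0.1814 s.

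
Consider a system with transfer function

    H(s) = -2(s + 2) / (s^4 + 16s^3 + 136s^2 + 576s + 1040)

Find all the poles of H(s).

s = -4 + 2j, -4 - 2j, -4 + 6j, -4 - 6j

The poles are the roots of the denominator s^4 + 16s^3 + 136s^2 + 576s + 1040 = 0.
No real roots exist; factor into two real quadratics: (s^2 + 8s + 20)(s^2 + 8s + 52) = 0.
Each quadratic gives a conjugate pair via the quadratic formula.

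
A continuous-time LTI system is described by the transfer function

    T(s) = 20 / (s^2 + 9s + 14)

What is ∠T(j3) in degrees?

At s = j3: numerator = 20, denominator = 5 + j27.
∠T = ∠num − ∠den = 0° − (79.509°) = -79.51°.

∠T(j3) ≈ -79.51°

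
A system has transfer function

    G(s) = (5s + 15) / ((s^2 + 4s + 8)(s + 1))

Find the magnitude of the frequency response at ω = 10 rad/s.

|G(j10)| ≈ 0.05178

Substitute s = j10: numerator = 15 + j50, denominator = -492 - j880.
|G(j10)| = |15 + j50| / |-492 - j880| = 52.202 / 1008.2 ≈ 0.05178.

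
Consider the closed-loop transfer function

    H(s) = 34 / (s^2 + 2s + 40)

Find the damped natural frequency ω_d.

Comparing s^2 + 2s + 40 to s^2 + 2ζωₙs + ωₙ²: ωₙ = √40 ≈ 6.325 rad/s and ζ = 2/(2·√40) ≈ 0.1581.
ζωₙ = 2/2 = 1, so ω_d = ωₙ√(1−ζ²) = √(ωₙ² − (ζωₙ)²) = √(40 − 1²) = √39 ≈ 6.245 rad/s.

ω_d ≈ 6.245 rad/s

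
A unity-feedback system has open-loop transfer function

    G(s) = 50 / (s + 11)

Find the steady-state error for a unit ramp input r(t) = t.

e_ss = ∞

G(s) has no poles at the origin.
This is a Type 0 system; Kv = lim_{s→0} s·G(s) = 0, so the steady-state error for a ramp input is infinite.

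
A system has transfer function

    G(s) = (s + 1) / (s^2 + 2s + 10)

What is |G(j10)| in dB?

|G(j10)|_dB ≈ -19.3 dB

Substitute s = j10: numerator = 1 + j10, denominator = -90 + j20.
|G(j10)| = |1 + j10| / |-90 + j20| = 10.050 / 92.195 ≈ 0.1090.
In decibels: 20·log₁₀(0.1090) ≈ -19.3 dB.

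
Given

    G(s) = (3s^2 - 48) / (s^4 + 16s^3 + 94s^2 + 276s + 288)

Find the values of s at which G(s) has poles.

s = -3 + 3j, -3 - 3j, -2, -8

The poles are the roots of the denominator s^4 + 16s^3 + 94s^2 + 276s + 288 = 0.
Trying s = -2: the polynomial evaluates to 0, so (s + 2) is a factor.
Dividing out leaves s^3 + 14s^2 + 66s + 144 = 0.
This factors further as (s^2 + 6s + 18)(s + 8) = 0.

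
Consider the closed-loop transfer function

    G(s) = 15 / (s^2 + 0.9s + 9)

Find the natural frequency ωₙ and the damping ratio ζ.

Compare the denominator to the standard form s^2 + 2ζωₙs + ωₙ².
ωₙ² = 9, so ωₙ = 3 rad/s.
2ζωₙ = 0.9, so ζ = 0.9/(2·3) = 0.15.

ωₙ = 3 rad/s, ζ = 0.15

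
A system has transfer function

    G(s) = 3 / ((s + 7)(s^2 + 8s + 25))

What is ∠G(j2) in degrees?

At s = j2: numerator = 3, denominator = 115 + j154.
∠G = ∠num − ∠den = 0° − (53.249°) = -53.25°.

∠G(j2) ≈ -53.25°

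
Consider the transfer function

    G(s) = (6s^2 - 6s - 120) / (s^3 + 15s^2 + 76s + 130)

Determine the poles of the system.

s = -5 ± j, -5

The poles are the roots of the denominator s^3 + 15s^2 + 76s + 130 = 0.
Trying s = -5: the polynomial evaluates to 0, so (s + 5) is a factor.
Dividing out leaves s^2 + 10s + 26 = 0.
The quadratic formula then gives s = -5 ± 1j.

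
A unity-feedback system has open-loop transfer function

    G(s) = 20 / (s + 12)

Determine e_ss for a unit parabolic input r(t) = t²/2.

e_ss = ∞

G(s) has no poles at the origin.
This is a Type 0 system; Ka = lim_{s→0} s^2·G(s) = 0, so the steady-state error for a parabola input is infinite.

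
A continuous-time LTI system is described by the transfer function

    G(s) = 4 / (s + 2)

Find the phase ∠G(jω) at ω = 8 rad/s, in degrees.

∠G(j8) ≈ -75.96°

At s = j8: numerator = 4, denominator = 2 + j8.
∠G = ∠num − ∠den = 0° − (75.964°) = -75.96°.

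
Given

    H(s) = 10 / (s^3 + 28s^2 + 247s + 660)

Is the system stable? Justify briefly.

The denominator s^3 + 28s^2 + 247s + 660 factors as (s + 12)(s + 5)(s + 11), giving poles at s = -12, -5, -11.
Since all poles lie strictly in the left half-plane, the system is stable.

stable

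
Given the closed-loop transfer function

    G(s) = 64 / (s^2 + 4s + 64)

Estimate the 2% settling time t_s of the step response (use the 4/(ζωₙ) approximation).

Comparing s^2 + 4s + 64 to s^2 + 2ζωₙs + ωₙ²: ωₙ = 8 rad/s and ζ = 4/(2·8) = 0.25.
ζωₙ = 4/2 = 2, so t_s ≈ 4/(ζωₙ) = 4/2 = 2 s.

t_s ≈ 2 s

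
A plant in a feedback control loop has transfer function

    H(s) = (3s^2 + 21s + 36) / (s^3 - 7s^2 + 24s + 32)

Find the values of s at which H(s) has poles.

s = 4 + 4j, 4 - 4j, -1

The poles are the roots of the denominator s^3 - 7s^2 + 24s + 32 = 0.
Trying s = -1: the polynomial evaluates to 0, so (s + 1) is a factor.
Dividing out leaves s^2 - 8s + 32 = 0.
The quadratic formula then gives s = 4 ± 4j.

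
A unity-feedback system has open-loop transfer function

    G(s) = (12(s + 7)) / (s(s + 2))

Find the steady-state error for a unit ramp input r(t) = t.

e_ss = 0.02381

G(s) has one pole at the origin.
This is a Type 1 system. Kv = lim_{s→0} s·G(s) = 84/2 = 42.
e_ss = 1/Kv = 1/(42) = 1/42 ≈ 0.02381.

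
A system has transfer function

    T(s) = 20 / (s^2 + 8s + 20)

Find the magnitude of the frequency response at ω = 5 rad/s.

Substitute s = j5: numerator = 20, denominator = -5 + j40.
|T(j5)| = |20| / |-5 + j40| = 20 / 40.311 ≈ 0.4961.

|T(j5)| ≈ 0.4961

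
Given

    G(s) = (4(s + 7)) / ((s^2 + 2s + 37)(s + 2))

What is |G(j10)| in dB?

|G(j10)|_dB ≈ -22.8 dB

Substitute s = j10: numerator = 28 + j40, denominator = -326 - j590.
|G(j10)| = |28 + j40| / |-326 - j590| = 48.826 / 674.07 ≈ 0.07243.
In decibels: 20·log₁₀(0.07243) ≈ -22.8 dB.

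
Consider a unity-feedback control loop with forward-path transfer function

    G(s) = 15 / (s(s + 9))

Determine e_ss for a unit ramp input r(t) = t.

e_ss = 0.6000

G(s) has one pole at the origin.
This is a Type 1 system. Kv = lim_{s→0} s·G(s) = 15/9 = 5/3.
e_ss = 1/Kv = 1/(5/3) = 3/5 ≈ 0.6000.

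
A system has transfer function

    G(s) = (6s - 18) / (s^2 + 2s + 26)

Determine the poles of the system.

The poles are the roots of the denominator s^2 + 2s + 26 = 0.
Using the quadratic formula: s = (-2 ± √(-100))/2 = -1 ± 5j.

s = -1 + 5j, -1 - 5j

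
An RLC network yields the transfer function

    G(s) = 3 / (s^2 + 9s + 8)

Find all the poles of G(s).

s = -1, -8

The poles are the roots of the denominator s^2 + 9s + 8 = 0.
Factoring: (s + 1)(s + 8) = 0, so s = -1 and s = -8.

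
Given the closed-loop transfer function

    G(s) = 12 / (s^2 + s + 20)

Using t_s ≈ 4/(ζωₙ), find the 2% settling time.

t_s ≈ 8 s

Comparing s^2 + s + 20 to s^2 + 2ζωₙs + ωₙ²: ωₙ = √20 ≈ 4.472 rad/s and ζ = 1/(2·√20) ≈ 0.1118.
ζωₙ = 1/2 = 0.5, so t_s ≈ 4/(ζωₙ) = 4/0.5 = 8 s.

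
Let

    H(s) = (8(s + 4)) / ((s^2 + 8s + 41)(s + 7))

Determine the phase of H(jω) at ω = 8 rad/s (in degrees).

∠H(j8) ≈ -95.15°

At s = j8: numerator = 32 + j64, denominator = -673 + j264.
∠H = ∠num − ∠den = 63.435° − (158.58°) = -95.15°.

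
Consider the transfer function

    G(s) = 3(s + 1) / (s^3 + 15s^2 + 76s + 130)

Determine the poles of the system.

The poles are the roots of the denominator s^3 + 15s^2 + 76s + 130 = 0.
Trying s = -5: the polynomial evaluates to 0, so (s + 5) is a factor.
Dividing out leaves s^2 + 10s + 26 = 0.
The quadratic formula then gives s = -5 ± 1j.

s = -5, -5 + j, -5 - j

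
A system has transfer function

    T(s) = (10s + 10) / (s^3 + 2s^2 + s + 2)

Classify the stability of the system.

The denominator s^3 + 2s^2 + s + 2 factors as (s^2 + 1)(s + 2), giving poles at s = j, -j, -2.
Since the simple pole(s) at s = j, -j lie on the jω-axis with none in the right half-plane, the system is marginally stable.

marginally stable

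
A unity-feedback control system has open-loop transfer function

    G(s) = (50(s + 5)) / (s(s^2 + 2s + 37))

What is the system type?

Type 1

The denominator has 1 factor of s at the origin (free integrator), so this is a Type 1 system.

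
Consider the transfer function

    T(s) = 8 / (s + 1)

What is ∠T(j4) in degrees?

∠T(j4) ≈ -75.96°

At s = j4: numerator = 8, denominator = 1 + j4.
∠T = ∠num − ∠den = 0° − (75.964°) = -75.96°.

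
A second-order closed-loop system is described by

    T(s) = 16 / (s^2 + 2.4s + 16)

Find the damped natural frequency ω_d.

ω_d ≈ 3.816 rad/s

Comparing s^2 + 2.4s + 16 to s^2 + 2ζωₙs + ωₙ²: ωₙ = 4 rad/s and ζ = 2.4/(2·4) = 0.3.
ζωₙ = 2.4/2 = 1.2, so ω_d = ωₙ√(1−ζ²) = √(ωₙ² − (ζωₙ)²) = √(16 − 1.2²) = √14.56 ≈ 3.816 rad/s.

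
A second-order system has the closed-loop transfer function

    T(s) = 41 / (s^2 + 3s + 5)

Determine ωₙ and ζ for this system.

ωₙ ≈ 2.236 rad/s, ζ ≈ 0.6708

Compare the denominator to the standard form s^2 + 2ζωₙs + ωₙ².
ωₙ² = 5, so ωₙ = √5 ≈ 2.236 rad/s.
2ζωₙ = 3, so ζ = 3/(2·√5) ≈ 0.6708.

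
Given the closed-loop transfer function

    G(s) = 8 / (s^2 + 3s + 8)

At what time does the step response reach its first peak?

t_p ≈ 1.310 s

Comparing s^2 + 3s + 8 to s^2 + 2ζωₙs + ωₙ²: ωₙ = √8 ≈ 2.828 rad/s and ζ = 3/(2·√8) ≈ 0.5303.
ζωₙ = 3/2 = 1.5, so ω_d = ωₙ√(1−ζ²) = √(ωₙ² − (ζωₙ)²) = √(8 − 1.5²) = √5.75 ≈ 2.398 rad/s.
t_p = π/ω_d = π/2.398 ≈ 1.310 s.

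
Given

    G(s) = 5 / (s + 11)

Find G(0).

G(0) = 5/11 ≈ 0.4545

Set s = 0: G(0) = (5) / (11) = 5/11.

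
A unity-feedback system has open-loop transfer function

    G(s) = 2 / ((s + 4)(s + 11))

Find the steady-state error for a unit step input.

G(s) has no poles at the origin.
This is a Type 0 system. Kp = lim_{s→0} G(s) = 2/44 = 1/22.
e_ss = 1/(1 + Kp) = 1/(1 + 1/22) = 22/23 ≈ 0.9565.

e_ss = 0.9565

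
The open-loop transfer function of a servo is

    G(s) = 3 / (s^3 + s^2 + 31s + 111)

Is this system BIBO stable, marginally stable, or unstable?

unstable

The denominator s^3 + s^2 + 31s + 111 factors as (s + 3)(s^2 - 2s + 37), giving poles at s = -3, 1 ± 6j.
Since the pole(s) at s = 1 ± 6j lie in the right half-plane, the system is unstable.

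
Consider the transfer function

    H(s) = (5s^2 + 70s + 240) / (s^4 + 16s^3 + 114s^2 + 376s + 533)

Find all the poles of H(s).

The poles are the roots of the denominator s^4 + 16s^3 + 114s^2 + 376s + 533 = 0.
No real roots exist; factor into two real quadratics: (s^2 + 6s + 13)(s^2 + 10s + 41) = 0.
Each quadratic gives a conjugate pair via the quadratic formula.

s = -3 + 2j, -3 - 2j, -5 + 4j, -5 - 4j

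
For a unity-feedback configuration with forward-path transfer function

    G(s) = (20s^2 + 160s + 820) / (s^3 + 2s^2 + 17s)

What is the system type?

Type 1

Factor s from the denominator: s^3 + 2s^2 + 17s = s·(s^2 + 2s + 17).
There is 1 pole at the origin, so the system is Type 1.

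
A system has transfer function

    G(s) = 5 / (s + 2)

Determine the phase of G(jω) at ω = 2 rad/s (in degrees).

At s = j2: numerator = 5, denominator = 2 + j2.
∠G = ∠num − ∠den = 0° − (45°) = -45°.

∠G(j2) ≈ -45°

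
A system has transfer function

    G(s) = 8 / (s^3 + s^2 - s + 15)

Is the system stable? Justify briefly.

unstable

The denominator s^3 + s^2 - s + 15 factors as (s^2 - 2s + 5)(s + 3), giving poles at s = 1 ± 2j, -3.
Since the pole(s) at s = 1 ± 2j lie in the right half-plane, the system is unstable.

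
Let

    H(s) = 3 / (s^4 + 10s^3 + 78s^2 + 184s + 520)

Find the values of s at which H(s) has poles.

The poles are the roots of the denominator s^4 + 10s^3 + 78s^2 + 184s + 520 = 0.
No real roots exist; factor into two real quadratics: (s^2 + 2s + 10)(s^2 + 8s + 52) = 0.
Each quadratic gives a conjugate pair via the quadratic formula.

s = -1 ± 3j, -4 ± 6j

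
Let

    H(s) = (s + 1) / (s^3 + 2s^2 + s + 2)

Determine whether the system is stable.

marginally stable

The denominator s^3 + 2s^2 + s + 2 factors as (s^2 + 1)(s + 2), giving poles at s = ±j, -2.
Since the simple pole(s) at s = j, -j lie on the jω-axis with none in the right half-plane, the system is marginally stable.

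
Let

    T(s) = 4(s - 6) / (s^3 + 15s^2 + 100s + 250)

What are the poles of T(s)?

The poles are the roots of the denominator s^3 + 15s^2 + 100s + 250 = 0.
Trying s = -5: the polynomial evaluates to 0, so (s + 5) is a factor.
Dividing out leaves s^2 + 10s + 50 = 0.
The quadratic formula then gives s = -5 ± 5j.

s = -5 ± 5j, -5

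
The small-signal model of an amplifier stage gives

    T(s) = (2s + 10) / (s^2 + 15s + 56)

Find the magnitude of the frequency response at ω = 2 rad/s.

Substitute s = j2: numerator = 10 + j4, denominator = 52 + j30.
|T(j2)| = |10 + j4| / |52 + j30| = 10.770 / 60.033 ≈ 0.1794.

|T(j2)| ≈ 0.1794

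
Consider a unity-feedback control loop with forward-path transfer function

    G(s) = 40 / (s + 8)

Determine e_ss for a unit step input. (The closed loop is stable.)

e_ss = 0.1667

G(s) has no poles at the origin.
This is a Type 0 system. Kp = lim_{s→0} G(s) = 40/8 = 5.
e_ss = 1/(1 + Kp) = 1/(1 + 5) = 1/6 ≈ 0.1667.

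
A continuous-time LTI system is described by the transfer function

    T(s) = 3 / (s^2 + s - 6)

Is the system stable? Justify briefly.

The denominator s^2 + s - 6 factors as (s - 2)(s + 3), giving poles at s = 2, -3.
Since the pole(s) at s = 2 lie in the right half-plane, the system is unstable.

unstable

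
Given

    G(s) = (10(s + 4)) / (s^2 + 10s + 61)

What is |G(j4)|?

|G(j4)| ≈ 0.9396

Substitute s = j4: numerator = 40 + j40, denominator = 45 + j40.
|G(j4)| = |40 + j40| / |45 + j40| = 56.569 / 60.208 ≈ 0.9396.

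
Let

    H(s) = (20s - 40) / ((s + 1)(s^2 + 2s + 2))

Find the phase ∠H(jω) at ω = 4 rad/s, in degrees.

∠H(j4) ≈ -109.7°

At s = j4: numerator = -40 + j80, denominator = -46 - j48.
∠H = ∠num − ∠den = 116.57° − (-133.78°) = 250.3°, which wraps to -109.7°.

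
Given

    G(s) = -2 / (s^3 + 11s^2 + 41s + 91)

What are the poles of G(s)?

s = -2 ± 3j, -7

The poles are the roots of the denominator s^3 + 11s^2 + 41s + 91 = 0.
Trying s = -7: the polynomial evaluates to 0, so (s + 7) is a factor.
Dividing out leaves s^2 + 4s + 13 = 0.
The quadratic formula then gives s = -2 ± 3j.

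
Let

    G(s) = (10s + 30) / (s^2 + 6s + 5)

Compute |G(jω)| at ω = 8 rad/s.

|G(j8)| ≈ 1.123

Substitute s = j8: numerator = 30 + j80, denominator = -59 + j48.
|G(j8)| = |30 + j80| / |-59 + j48| = 85.440 / 76.059 ≈ 1.123.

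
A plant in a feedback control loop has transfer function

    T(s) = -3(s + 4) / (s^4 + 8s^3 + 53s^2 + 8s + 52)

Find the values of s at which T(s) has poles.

The poles are the roots of the denominator s^4 + 8s^3 + 53s^2 + 8s + 52 = 0.
No real roots exist; factor into two real quadratics: (s^2 + 1)(s^2 + 8s + 52) = 0.
Each quadratic gives a conjugate pair via the quadratic formula.

s = j, -j, -4 + 6j, -4 - 6j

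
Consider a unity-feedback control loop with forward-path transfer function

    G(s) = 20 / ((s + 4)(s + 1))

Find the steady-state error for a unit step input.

e_ss = 0.1667

G(s) has no poles at the origin.
This is a Type 0 system. Kp = lim_{s→0} G(s) = 20/4 = 5.
e_ss = 1/(1 + Kp) = 1/(1 + 5) = 1/6 ≈ 0.1667.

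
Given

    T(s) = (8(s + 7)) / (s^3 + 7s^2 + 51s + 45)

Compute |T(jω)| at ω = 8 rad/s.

Substitute s = j8: numerator = 56 + j64, denominator = -403 - j104.
|T(j8)| = |56 + j64| / |-403 - j104| = 85.041 / 416.20 ≈ 0.2043.

|T(j8)| ≈ 0.2043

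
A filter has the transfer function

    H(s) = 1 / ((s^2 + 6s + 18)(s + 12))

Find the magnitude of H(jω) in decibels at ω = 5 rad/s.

Substitute s = j5: numerator = 1, denominator = -234 + j325.
|H(j5)| = |1| / |-234 + j325| = 1 / 400.48 ≈ 0.002497.
In decibels: 20·log₁₀(0.002497) ≈ -52.1 dB.

|H(j5)|_dB ≈ -52.1 dB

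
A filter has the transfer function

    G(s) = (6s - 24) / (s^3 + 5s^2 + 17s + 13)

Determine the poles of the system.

s = -2 + 3j, -2 - 3j, -1

The poles are the roots of the denominator s^3 + 5s^2 + 17s + 13 = 0.
Trying s = -1: the polynomial evaluates to 0, so (s + 1) is a factor.
Dividing out leaves s^2 + 4s + 13 = 0.
The quadratic formula then gives s = -2 ± 3j.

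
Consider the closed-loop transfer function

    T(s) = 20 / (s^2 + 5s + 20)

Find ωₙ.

Compare the denominator to the standard form s^2 + 2ζωₙs + ωₙ².
ωₙ² = 20, so ωₙ = √20 ≈ 4.472 rad/s.

ωₙ ≈ 4.472 rad/s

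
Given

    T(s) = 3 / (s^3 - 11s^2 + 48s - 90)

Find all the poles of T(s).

The poles are the roots of the denominator s^3 - 11s^2 + 48s - 90 = 0.
Trying s = 5: the polynomial evaluates to 0, so (s - 5) is a factor.
Dividing out leaves s^2 - 6s + 18 = 0.
The quadratic formula then gives s = 3 ± 3j.

s = 3 + 3j, 3 - 3j, 5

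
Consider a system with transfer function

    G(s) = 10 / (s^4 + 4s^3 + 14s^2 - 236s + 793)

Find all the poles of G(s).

The poles are the roots of the denominator s^4 + 4s^3 + 14s^2 - 236s + 793 = 0.
No real roots exist; factor into two real quadratics: (s^2 - 6s + 13)(s^2 + 10s + 61) = 0.
Each quadratic gives a conjugate pair via the quadratic formula.

s = 3 + 2j, 3 - 2j, -5 + 6j, -5 - 6j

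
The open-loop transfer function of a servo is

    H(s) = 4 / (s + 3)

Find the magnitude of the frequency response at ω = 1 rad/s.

|H(j1)| ≈ 1.265

Substitute s = j1: numerator = 4, denominator = 3 + j1.
|H(j1)| = |4| / |3 + j1| = 4 / 3.1623 ≈ 1.265.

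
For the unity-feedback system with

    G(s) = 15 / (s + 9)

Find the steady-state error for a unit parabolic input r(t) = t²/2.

G(s) has no poles at the origin.
This is a Type 0 system; Ka = lim_{s→0} s^2·G(s) = 0, so the steady-state error for a parabola input is infinite.

e_ss = ∞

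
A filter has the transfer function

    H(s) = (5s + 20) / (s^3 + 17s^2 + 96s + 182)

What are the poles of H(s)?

s = -5 + j, -5 - j, -7

The poles are the roots of the denominator s^3 + 17s^2 + 96s + 182 = 0.
Trying s = -7: the polynomial evaluates to 0, so (s + 7) is a factor.
Dividing out leaves s^2 + 10s + 26 = 0.
The quadratic formula then gives s = -5 ± 1j.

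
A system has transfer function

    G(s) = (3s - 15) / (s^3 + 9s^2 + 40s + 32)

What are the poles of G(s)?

The poles are the roots of the denominator s^3 + 9s^2 + 40s + 32 = 0.
Trying s = -1: the polynomial evaluates to 0, so (s + 1) is a factor.
Dividing out leaves s^2 + 8s + 32 = 0.
The quadratic formula then gives s = -4 ± 4j.

s = -4 + 4j, -4 - 4j, -1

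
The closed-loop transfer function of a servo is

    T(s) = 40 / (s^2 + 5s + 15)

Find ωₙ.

Compare the denominator to the standard form s^2 + 2ζωₙs + ωₙ².
ωₙ² = 15, so ωₙ = √15 ≈ 3.873 rad/s.

ωₙ ≈ 3.873 rad/s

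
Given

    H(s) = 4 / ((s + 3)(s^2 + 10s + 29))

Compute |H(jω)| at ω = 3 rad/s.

|H(j3)| ≈ 0.02615

Substitute s = j3: numerator = 4, denominator = -30 + j150.
|H(j3)| = |4| / |-30 + j150| = 4 / 152.97 ≈ 0.02615.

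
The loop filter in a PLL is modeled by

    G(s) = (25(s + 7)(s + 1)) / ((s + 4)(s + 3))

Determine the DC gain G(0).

At s = 0 each factor (s + a) contributes a and each (s^2 + bs + c) contributes c.
G(0) = 25·(7) · (1) / ((4) · (3)) = 175/12 = 175/12.

G(0) = 175/12 ≈ 14.58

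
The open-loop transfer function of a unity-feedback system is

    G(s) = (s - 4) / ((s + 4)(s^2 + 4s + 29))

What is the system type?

The denominator has no factor of s at the origin — no free integrator — so this is a Type 0 system.

Type 0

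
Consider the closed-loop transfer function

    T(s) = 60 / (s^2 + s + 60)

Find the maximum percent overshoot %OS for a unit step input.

Comparing s^2 + s + 60 to s^2 + 2ζωₙs + ωₙ²: ωₙ = √60 ≈ 7.746 rad/s and ζ = 1/(2·√60) ≈ 0.06455.
%OS = 100·exp(−πζ/√(1−ζ²)) = 100·exp(−π·0.06455/√(1−0.06455²)) ≈ 81.6%.

%OS ≈ 81.6%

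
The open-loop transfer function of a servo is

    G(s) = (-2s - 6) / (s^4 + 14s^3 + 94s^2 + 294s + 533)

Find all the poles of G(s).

s = -2 ± 3j, -5 ± 4j

The poles are the roots of the denominator s^4 + 14s^3 + 94s^2 + 294s + 533 = 0.
No real roots exist; factor into two real quadratics: (s^2 + 4s + 13)(s^2 + 10s + 41) = 0.
Each quadratic gives a conjugate pair via the quadratic formula.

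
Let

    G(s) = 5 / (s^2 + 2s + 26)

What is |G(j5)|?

|G(j5)| ≈ 0.4975

Substitute s = j5: numerator = 5, denominator = 1 + j10.
|G(j5)| = |5| / |1 + j10| = 5 / 10.050 ≈ 0.4975.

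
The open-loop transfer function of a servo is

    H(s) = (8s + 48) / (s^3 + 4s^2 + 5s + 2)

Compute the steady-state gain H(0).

Set s = 0: H(0) = (48) / (2) = 24.

H(0) = 24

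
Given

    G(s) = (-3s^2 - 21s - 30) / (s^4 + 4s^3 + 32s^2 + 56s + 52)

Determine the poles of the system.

s = -1 ± j, -1 ± 5j

The poles are the roots of the denominator s^4 + 4s^3 + 32s^2 + 56s + 52 = 0.
No real roots exist; factor into two real quadratics: (s^2 + 2s + 2)(s^2 + 2s + 26) = 0.
Each quadratic gives a conjugate pair via the quadratic formula.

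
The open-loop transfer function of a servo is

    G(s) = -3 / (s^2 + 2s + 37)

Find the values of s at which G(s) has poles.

s = -1 + 6j, -1 - 6j

The poles are the roots of the denominator s^2 + 2s + 37 = 0.
Using the quadratic formula: s = (-2 ± √(-144))/2 = -1 ± 6j.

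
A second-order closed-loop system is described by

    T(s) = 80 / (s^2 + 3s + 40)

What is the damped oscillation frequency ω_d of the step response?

Comparing s^2 + 3s + 40 to s^2 + 2ζωₙs + ωₙ²: ωₙ = √40 ≈ 6.325 rad/s and ζ = 3/(2·√40) ≈ 0.2372.
ζωₙ = 3/2 = 1.5, so ω_d = ωₙ√(1−ζ²) = √(ωₙ² − (ζωₙ)²) = √(40 − 1.5²) = √37.75 ≈ 6.144 rad/s.

ω_d ≈ 6.144 rad/s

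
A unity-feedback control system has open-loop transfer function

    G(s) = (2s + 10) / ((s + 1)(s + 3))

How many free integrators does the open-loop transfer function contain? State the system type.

The denominator has no factor of s at the origin — no free integrator — so this is a Type 0 system.

Type 0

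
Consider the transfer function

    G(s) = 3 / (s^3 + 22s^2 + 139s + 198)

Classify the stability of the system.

The denominator s^3 + 22s^2 + 139s + 198 factors as (s + 9)(s + 11)(s + 2), giving poles at s = -9, -11, -2.
Since all poles lie strictly in the left half-plane, the system is stable.

stable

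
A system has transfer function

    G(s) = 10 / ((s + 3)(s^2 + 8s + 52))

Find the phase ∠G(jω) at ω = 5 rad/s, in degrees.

∠G(j5) ≈ -115.0°

At s = j5: numerator = 10, denominator = -119 + j255.
∠G = ∠num − ∠den = 0° − (115.02°) = -115.0°.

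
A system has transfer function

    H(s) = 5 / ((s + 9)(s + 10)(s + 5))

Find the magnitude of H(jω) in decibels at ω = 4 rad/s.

Substitute s = j4: numerator = 5, denominator = 66 + j676.
|H(j4)| = |5| / |66 + j676| = 5 / 679.21 ≈ 0.007361.
In decibels: 20·log₁₀(0.007361) ≈ -42.7 dB.

|H(j4)|_dB ≈ -42.7 dB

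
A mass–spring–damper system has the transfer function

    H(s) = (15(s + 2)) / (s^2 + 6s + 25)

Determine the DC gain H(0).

At s = 0 each factor (s + a) contributes a and each (s^2 + bs + c) contributes c.
H(0) = 15·(2) / ((25)) = 30/25 = 6/5.

H(0) = 6/5 ≈ 1.200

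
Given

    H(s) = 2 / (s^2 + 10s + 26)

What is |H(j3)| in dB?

Substitute s = j3: numerator = 2, denominator = 17 + j30.
|H(j3)| = |2| / |17 + j30| = 2 / 34.482 ≈ 0.05800.
In decibels: 20·log₁₀(0.05800) ≈ -24.7 dB.

|H(j3)|_dB ≈ -24.7 dB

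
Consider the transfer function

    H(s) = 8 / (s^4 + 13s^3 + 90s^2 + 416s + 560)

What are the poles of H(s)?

s = -2 + 6j, -2 - 6j, -2, -7

The poles are the roots of the denominator s^4 + 13s^3 + 90s^2 + 416s + 560 = 0.
Trying s = -2: the polynomial evaluates to 0, so (s + 2) is a factor.
Dividing out leaves s^3 + 11s^2 + 68s + 280 = 0.
This factors further as (s^2 + 4s + 40)(s + 7) = 0.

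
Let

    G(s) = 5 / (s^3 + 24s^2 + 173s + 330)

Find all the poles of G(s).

s = -11, -3, -10

The poles are the roots of the denominator s^3 + 24s^2 + 173s + 330 = 0.
Trying s = -11: the polynomial evaluates to 0, so (s + 11) is a factor.
Dividing out leaves s^2 + 13s + 30 = 0.
Factoring the quadratic: (s + 3)(s + 10) = 0.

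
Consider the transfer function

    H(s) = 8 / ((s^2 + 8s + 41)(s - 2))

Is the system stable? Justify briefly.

The poles can be read from the denominator factors: s = -4 + 5j, -4 - 5j, 2.
Since the pole(s) at s = 2 lie in the right half-plane, the system is unstable.

unstable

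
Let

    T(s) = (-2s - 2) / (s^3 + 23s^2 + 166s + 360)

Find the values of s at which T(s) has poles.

s = -4, -10, -9

The poles are the roots of the denominator s^3 + 23s^2 + 166s + 360 = 0.
Trying s = -4: the polynomial evaluates to 0, so (s + 4) is a factor.
Dividing out leaves s^2 + 19s + 90 = 0.
Factoring the quadratic: (s + 10)(s + 9) = 0.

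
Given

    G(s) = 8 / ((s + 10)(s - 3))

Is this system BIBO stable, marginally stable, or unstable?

The poles can be read from the denominator factors: s = -10, 3.
Since the pole(s) at s = 3 lie in the right half-plane, the system is unstable.

unstable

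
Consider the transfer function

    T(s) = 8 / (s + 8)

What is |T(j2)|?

|T(j2)| ≈ 0.9701

Substitute s = j2: numerator = 8, denominator = 8 + j2.
|T(j2)| = |8| / |8 + j2| = 8 / 8.2462 ≈ 0.9701.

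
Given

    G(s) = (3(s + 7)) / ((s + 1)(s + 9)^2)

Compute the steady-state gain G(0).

At s = 0 each factor (s + a) contributes a and each (s^2 + bs + c) contributes c.
G(0) = 3·(7) / ((1) · (9) · (9)) = 21/81 = 7/27.

G(0) = 7/27 ≈ 0.2593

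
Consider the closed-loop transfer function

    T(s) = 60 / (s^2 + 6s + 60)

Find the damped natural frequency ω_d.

Comparing s^2 + 6s + 60 to s^2 + 2ζωₙs + ωₙ²: ωₙ = √60 ≈ 7.746 rad/s and ζ = 6/(2·√60) ≈ 0.3873.
ζωₙ = 6/2 = 3, so ω_d = ωₙ√(1−ζ²) = √(ωₙ² − (ζωₙ)²) = √(60 − 3²) = √51 ≈ 7.141 rad/s.

ω_d ≈ 7.141 rad/s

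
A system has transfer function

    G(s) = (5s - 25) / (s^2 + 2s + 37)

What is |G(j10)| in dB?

|G(j10)|_dB ≈ -1.46 dB

Substitute s = j10: numerator = -25 + j50, denominator = -63 + j20.
|G(j10)| = |-25 + j50| / |-63 + j20| = 55.902 / 66.098 ≈ 0.8457.
In decibels: 20·log₁₀(0.8457) ≈ -1.46 dB.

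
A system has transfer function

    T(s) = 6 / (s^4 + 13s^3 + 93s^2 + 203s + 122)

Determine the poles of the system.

The poles are the roots of the denominator s^4 + 13s^3 + 93s^2 + 203s + 122 = 0.
Trying s = -1: the polynomial evaluates to 0, so (s + 1) is a factor.
Dividing out leaves s^3 + 12s^2 + 81s + 122 = 0.
This factors further as (s^2 + 10s + 61)(s + 2) = 0.

s = -5 + 6j, -5 - 6j, -1, -2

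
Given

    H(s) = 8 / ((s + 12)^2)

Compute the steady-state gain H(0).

H(0) = 1/18 ≈ 0.05556

At s = 0 each factor (s + a) contributes a and each (s^2 + bs + c) contributes c.
H(0) = 8·1 / ((12) · (12)) = 8/144 = 1/18.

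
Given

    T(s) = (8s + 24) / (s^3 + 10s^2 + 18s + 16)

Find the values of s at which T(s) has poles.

The poles are the roots of the denominator s^3 + 10s^2 + 18s + 16 = 0.
Trying s = -8: the polynomial evaluates to 0, so (s + 8) is a factor.
Dividing out leaves s^2 + 2s + 2 = 0.
The quadratic formula then gives s = -1 ± 1j.

s = -1 + j, -1 - j, -8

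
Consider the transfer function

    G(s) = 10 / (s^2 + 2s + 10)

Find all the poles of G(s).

The poles are the roots of the denominator s^2 + 2s + 10 = 0.
Using the quadratic formula: s = (-2 ± √(-36))/2 = -1 ± 3j.

s = -1 ± 3j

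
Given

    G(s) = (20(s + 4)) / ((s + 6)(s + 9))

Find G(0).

At s = 0 each factor (s + a) contributes a and each (s^2 + bs + c) contributes c.
G(0) = 20·(4) / ((6) · (9)) = 80/54 = 40/27.

G(0) = 40/27 ≈ 1.481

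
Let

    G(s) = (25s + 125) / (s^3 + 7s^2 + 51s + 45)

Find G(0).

G(0) = 25/9 ≈ 2.778

Set s = 0: G(0) = (125) / (45) = 25/9.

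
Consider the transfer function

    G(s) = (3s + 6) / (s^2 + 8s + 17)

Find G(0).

Set s = 0: G(0) = (6) / (17) = 6/17.

G(0) = 6/17 ≈ 0.3529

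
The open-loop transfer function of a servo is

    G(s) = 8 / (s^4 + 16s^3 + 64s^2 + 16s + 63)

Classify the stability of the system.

The denominator s^4 + 16s^3 + 64s^2 + 16s + 63 factors as (s^2 + 1)(s + 7)(s + 9), giving poles at s = ±j, -7, -9.
Since the simple pole(s) at s = ±j lie on the jω-axis with none in the right half-plane, the system is marginally stable.

marginally stable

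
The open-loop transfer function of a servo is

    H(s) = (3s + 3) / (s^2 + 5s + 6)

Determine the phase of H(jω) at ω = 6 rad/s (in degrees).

At s = j6: numerator = 3 + j18, denominator = -30 + j30.
∠H = ∠num − ∠den = 80.538° − (135°) = -54.46°.

∠H(j6) ≈ -54.46°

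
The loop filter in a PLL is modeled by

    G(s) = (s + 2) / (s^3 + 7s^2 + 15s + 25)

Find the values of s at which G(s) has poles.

s = -1 + 2j, -1 - 2j, -5

The poles are the roots of the denominator s^3 + 7s^2 + 15s + 25 = 0.
Trying s = -5: the polynomial evaluates to 0, so (s + 5) is a factor.
Dividing out leaves s^2 + 2s + 5 = 0.
The quadratic formula then gives s = -1 ± 2j.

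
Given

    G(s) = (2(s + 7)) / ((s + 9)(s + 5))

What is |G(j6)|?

Substitute s = j6: numerator = 14 + j12, denominator = 9 + j84.
|G(j6)| = |14 + j12| / |9 + j84| = 18.439 / 84.481 ≈ 0.2183.

|G(j6)| ≈ 0.2183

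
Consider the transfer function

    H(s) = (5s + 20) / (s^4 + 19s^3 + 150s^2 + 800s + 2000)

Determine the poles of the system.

The poles are the roots of the denominator s^4 + 19s^3 + 150s^2 + 800s + 2000 = 0.
Trying s = -5: the polynomial evaluates to 0, so (s + 5) is a factor.
Dividing out leaves s^3 + 14s^2 + 80s + 400 = 0.
This factors further as (s^2 + 4s + 40)(s + 10) = 0.

s = -2 + 6j, -2 - 6j, -5, -10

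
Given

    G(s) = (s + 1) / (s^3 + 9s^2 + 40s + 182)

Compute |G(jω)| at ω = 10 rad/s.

Substitute s = j10: numerator = 1 + j10, denominator = -718 - j600.
|G(j10)| = |1 + j10| / |-718 - j600| = 10.050 / 935.69 ≈ 0.01074.

|G(j10)| ≈ 0.01074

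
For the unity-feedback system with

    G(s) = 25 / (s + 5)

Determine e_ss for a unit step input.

G(s) has no poles at the origin.
This is a Type 0 system. Kp = lim_{s→0} G(s) = 25/5 = 5.
e_ss = 1/(1 + Kp) = 1/(1 + 5) = 1/6 ≈ 0.1667.

e_ss = 0.1667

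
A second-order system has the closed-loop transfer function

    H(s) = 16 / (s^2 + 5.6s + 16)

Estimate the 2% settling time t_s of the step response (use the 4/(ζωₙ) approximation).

Comparing s^2 + 5.6s + 16 to s^2 + 2ζωₙs + ωₙ²: ωₙ = 4 rad/s and ζ = 5.6/(2·4) = 0.7.
ζωₙ = 5.6/2 = 2.8, so t_s ≈ 4/(ζωₙ) = 4/2.8 ≈ 1.429 s.

t_s ≈ 1.429 s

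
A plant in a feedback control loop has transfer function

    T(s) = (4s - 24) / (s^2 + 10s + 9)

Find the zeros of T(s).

s = 6

Set the numerator to zero: 4s - 24 = 0, i.e. 4·(s - 6) = 0.
So s = 6.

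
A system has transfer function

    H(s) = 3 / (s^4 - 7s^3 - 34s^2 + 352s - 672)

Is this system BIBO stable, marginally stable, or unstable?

The denominator s^4 - 7s^3 - 34s^2 + 352s - 672 factors as (s - 6)(s - 4)^2(s + 7), giving poles at s = 6, 4, -7, 4.
Since the pole(s) at s = 6, 4, 4 lie in the right half-plane, the system is unstable.

unstable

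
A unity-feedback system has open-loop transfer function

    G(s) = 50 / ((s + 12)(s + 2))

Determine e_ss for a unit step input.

e_ss = 0.3243

G(s) has no poles at the origin.
This is a Type 0 system. Kp = lim_{s→0} G(s) = 50/24 = 25/12.
e_ss = 1/(1 + Kp) = 1/(1 + 25/12) = 12/37 ≈ 0.3243.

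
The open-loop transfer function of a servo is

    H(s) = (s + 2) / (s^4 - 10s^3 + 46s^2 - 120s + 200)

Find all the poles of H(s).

s = 1 + 3j, 1 - 3j, 4 + 2j, 4 - 2j

The poles are the roots of the denominator s^4 - 10s^3 + 46s^2 - 120s + 200 = 0.
No real roots exist; factor into two real quadratics: (s^2 - 2s + 10)(s^2 - 8s + 20) = 0.
Each quadratic gives a conjugate pair via the quadratic formula.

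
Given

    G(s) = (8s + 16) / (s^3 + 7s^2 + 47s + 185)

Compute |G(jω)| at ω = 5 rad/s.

|G(j5)| ≈ 0.3900

Substitute s = j5: numerator = 16 + j40, denominator = 10 + j110.
|G(j5)| = |16 + j40| / |10 + j110| = 43.081 / 110.45 ≈ 0.3900.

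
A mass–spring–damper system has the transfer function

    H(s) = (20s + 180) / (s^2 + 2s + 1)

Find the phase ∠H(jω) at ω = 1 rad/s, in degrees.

∠H(j1) ≈ -83.66°

At s = j1: numerator = 180 + j20, denominator = j2.
∠H = ∠num − ∠den = 6.3402° − (90°) = -83.66°.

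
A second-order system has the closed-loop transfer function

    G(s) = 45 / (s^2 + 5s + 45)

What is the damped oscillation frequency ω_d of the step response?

Comparing s^2 + 5s + 45 to s^2 + 2ζωₙs + ωₙ²: ωₙ = √45 ≈ 6.708 rad/s and ζ = 5/(2·√45) ≈ 0.3727.
ζωₙ = 5/2 = 2.5, so ω_d = ωₙ√(1−ζ²) = √(ωₙ² − (ζωₙ)²) = √(45 − 2.5²) = √38.75 ≈ 6.225 rad/s.

ω_d ≈ 6.225 rad/s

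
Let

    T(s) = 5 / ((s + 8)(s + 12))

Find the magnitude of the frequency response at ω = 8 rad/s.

|T(j8)| ≈ 0.03064

Substitute s = j8: numerator = 5, denominator = 32 + j160.
|T(j8)| = |5| / |32 + j160| = 5 / 163.17 ≈ 0.03064.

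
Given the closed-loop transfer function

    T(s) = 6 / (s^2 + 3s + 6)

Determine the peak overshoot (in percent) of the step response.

%OS ≈ 8.77%

Comparing s^2 + 3s + 6 to s^2 + 2ζωₙs + ωₙ²: ωₙ = √6 ≈ 2.449 rad/s and ζ = 3/(2·√6) ≈ 0.6124.
%OS = 100·exp(−πζ/√(1−ζ²)) = 100·exp(−π·0.6124/√(1−0.6124²)) ≈ 8.77%.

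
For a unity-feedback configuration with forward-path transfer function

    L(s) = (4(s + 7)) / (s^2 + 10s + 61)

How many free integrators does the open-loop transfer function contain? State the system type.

The denominator has no factor of s at the origin — no free integrator — so this is a Type 0 system.

Type 0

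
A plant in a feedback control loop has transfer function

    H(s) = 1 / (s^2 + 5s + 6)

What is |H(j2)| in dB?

|H(j2)|_dB ≈ -20.2 dB

Substitute s = j2: numerator = 1, denominator = 2 + j10.
|H(j2)| = |1| / |2 + j10| = 1 / 10.198 ≈ 0.09806.
In decibels: 20·log₁₀(0.09806) ≈ -20.2 dB.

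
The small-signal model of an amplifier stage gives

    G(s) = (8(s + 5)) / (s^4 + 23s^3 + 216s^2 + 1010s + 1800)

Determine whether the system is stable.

The denominator s^4 + 23s^3 + 216s^2 + 1010s + 1800 factors as (s^2 + 10s + 50)(s + 9)(s + 4), giving poles at s = -5 + 5j, -5 - 5j, -9, -4.
Since all poles lie strictly in the left half-plane, the system is stable.

stable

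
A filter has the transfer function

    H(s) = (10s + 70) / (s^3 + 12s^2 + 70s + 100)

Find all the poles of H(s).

The poles are the roots of the denominator s^3 + 12s^2 + 70s + 100 = 0.
Trying s = -2: the polynomial evaluates to 0, so (s + 2) is a factor.
Dividing out leaves s^2 + 10s + 50 = 0.
The quadratic formula then gives s = -5 ± 5j.

s = -5 ± 5j, -2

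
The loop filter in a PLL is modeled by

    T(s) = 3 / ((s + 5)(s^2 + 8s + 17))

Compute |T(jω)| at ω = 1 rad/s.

|T(j1)| ≈ 0.03289

Substitute s = j1: numerator = 3, denominator = 72 + j56.
|T(j1)| = |3| / |72 + j56| = 3 / 91.214 ≈ 0.03289.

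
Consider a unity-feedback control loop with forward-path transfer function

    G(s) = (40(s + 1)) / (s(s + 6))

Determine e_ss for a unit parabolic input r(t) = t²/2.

e_ss = ∞

G(s) has one pole at the origin.
This is a Type 1 system; Ka = lim_{s→0} s^2·G(s) = 0, so the steady-state error for a parabola input is infinite.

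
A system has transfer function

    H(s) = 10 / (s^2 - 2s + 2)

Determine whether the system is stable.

unstable

The denominator s^2 - 2s + 2 factors as (s^2 - 2s + 2), giving poles at s = 1 ± j.
Since the pole(s) at s = 1 ± j lie in the right half-plane, the system is unstable.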